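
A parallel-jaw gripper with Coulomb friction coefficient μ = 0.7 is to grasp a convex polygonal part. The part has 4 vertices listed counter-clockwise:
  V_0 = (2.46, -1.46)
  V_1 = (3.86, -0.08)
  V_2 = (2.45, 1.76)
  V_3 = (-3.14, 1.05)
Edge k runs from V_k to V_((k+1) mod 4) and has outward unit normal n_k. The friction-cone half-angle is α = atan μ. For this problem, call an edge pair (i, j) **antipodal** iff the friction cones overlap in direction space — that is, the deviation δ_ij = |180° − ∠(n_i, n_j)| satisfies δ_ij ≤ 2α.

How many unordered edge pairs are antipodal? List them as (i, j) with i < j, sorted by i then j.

count = 3; pairs: (0,2), (1,3), (2,3)

α = atan 0.7 = 34.99°;  2α = 69.98°
n_0 = (+0.7020, -0.7122)
n_1 = (+0.7937, +0.6083)
n_2 = (-0.1260, +0.9920)
n_3 = (-0.4090, -0.9125)
  (0,1): δ = 97.12°  ·
  (0,2): δ = 37.35°  ✓
  (0,3): δ = 111.27°  ·
  (1,2): δ = 120.22°  ·
  (1,3): δ = 28.39°  ✓
  (2,3): δ = 31.38°  ✓
antipodal pairs: 3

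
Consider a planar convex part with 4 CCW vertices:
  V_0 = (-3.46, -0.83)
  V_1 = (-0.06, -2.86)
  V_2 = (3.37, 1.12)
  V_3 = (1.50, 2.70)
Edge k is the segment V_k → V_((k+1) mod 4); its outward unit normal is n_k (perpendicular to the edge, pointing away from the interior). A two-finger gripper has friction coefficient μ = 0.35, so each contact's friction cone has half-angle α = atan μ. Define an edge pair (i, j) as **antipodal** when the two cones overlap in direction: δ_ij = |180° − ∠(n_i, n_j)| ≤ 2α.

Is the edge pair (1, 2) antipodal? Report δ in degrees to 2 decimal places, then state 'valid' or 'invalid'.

α = atan 0.35 = 19.29°;  2α = 38.58°
edge 1: e_1 = (+3.43, +3.98);  n_1 = (+0.7575, -0.6528)
edge 2: e_2 = (-1.87, +1.58);  n_2 = (+0.6454, +0.7639)
∠(n_1, n_2) = 90.56°
δ = |180° − 90.56°| = 89.44°
89.44° > 2α = 38.58°  →  invalid

δ = 89.44°, invalid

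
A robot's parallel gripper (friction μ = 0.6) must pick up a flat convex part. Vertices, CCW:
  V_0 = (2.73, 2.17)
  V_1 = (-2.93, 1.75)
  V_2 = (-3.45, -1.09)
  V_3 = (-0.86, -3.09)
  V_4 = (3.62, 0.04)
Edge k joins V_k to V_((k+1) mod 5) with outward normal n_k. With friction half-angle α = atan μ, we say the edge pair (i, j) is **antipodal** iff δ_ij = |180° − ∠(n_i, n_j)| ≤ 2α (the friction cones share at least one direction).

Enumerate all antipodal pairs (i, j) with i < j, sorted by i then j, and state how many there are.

α = atan 0.6 = 30.96°;  2α = 61.93°
n_0 = (-0.0740, +0.9973)
n_1 = (-0.9836, +0.1801)
n_2 = (-0.6112, -0.7915)
n_3 = (+0.5727, -0.8197)
n_4 = (+0.9227, +0.3855)
  (0,1): δ = 104.62°  ·
  (0,2): δ = 41.92°  ✓
  (0,3): δ = 30.70°  ✓
  (0,4): δ = 108.43°  ·
  (1,2): δ = 117.30°  ·
  (1,3): δ = 44.68°  ✓
  (1,4): δ = 33.05°  ✓
  (2,3): δ = 107.38°  ·
  (2,4): δ = 29.65°  ✓
  (3,4): δ = 102.26°  ·
antipodal pairs: 5

count = 5; pairs: (0,2), (0,3), (1,3), (1,4), (2,4)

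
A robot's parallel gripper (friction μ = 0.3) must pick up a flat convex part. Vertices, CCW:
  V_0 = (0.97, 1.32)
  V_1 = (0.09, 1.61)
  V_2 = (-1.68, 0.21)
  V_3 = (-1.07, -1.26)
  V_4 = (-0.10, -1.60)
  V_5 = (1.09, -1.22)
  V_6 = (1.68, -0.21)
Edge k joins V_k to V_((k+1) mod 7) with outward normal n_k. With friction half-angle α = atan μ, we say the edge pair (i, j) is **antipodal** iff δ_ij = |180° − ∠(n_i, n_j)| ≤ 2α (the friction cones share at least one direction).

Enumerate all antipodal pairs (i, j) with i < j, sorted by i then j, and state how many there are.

count = 4; pairs: (0,3), (1,4), (1,5), (2,6)

α = atan 0.3 = 16.70°;  2α = 33.40°
n_0 = (+0.3130, +0.9498)
n_1 = (-0.6204, +0.7843)
n_2 = (-0.9236, -0.3833)
n_3 = (-0.3308, -0.9437)
n_4 = (+0.3042, -0.9526)
n_5 = (+0.8635, -0.5044)
n_6 = (+0.9071, +0.4209)
  (0,1): δ = 123.42°  ·
  (0,2): δ = 49.22°  ·
  (0,3): δ = 1.08°  ✓
  (0,4): δ = 35.95°  ·
  (0,5): δ = 77.95°  ·
  (0,6): δ = 133.13°  ·
  (1,2): δ = 105.81°  ·
  (1,3): δ = 57.66°  ·
  (1,4): δ = 20.63°  ✓
  (1,5): δ = 21.37°  ✓
  (1,6): δ = 76.55°  ·
  (2,3): δ = 131.85°  ·
  (2,4): δ = 94.83°  ·
  (2,5): δ = 52.83°  ·
  (2,6): δ = 2.36°  ✓
  (3,4): δ = 142.97°  ·
  (3,5): δ = 100.98°  ·
  (3,6): δ = 45.79°  ·
  (4,5): δ = 138.00°  ·
  (4,6): δ = 82.82°  ·
  (5,6): δ = 124.81°  ·
antipodal pairs: 4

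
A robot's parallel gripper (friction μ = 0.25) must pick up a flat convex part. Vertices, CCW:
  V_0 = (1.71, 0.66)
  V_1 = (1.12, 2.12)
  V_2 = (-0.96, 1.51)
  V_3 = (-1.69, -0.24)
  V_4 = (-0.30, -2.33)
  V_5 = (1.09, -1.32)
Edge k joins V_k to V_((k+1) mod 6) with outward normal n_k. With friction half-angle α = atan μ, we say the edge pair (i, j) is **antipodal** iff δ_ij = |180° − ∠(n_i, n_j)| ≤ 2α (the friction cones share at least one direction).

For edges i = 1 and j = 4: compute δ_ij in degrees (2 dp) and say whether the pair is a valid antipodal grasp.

α = atan 0.25 = 14.04°;  2α = 28.07°
edge 1: e_1 = (-2.08, -0.61);  n_1 = (-0.2814, +0.9596)
edge 4: e_4 = (+1.39, +1.01);  n_4 = (+0.5878, -0.8090)
∠(n_1, n_4) = 160.34°
δ = |180° − 160.34°| = 19.66°
19.66° ≤ 2α = 28.07°  →  valid

δ = 19.66°, valid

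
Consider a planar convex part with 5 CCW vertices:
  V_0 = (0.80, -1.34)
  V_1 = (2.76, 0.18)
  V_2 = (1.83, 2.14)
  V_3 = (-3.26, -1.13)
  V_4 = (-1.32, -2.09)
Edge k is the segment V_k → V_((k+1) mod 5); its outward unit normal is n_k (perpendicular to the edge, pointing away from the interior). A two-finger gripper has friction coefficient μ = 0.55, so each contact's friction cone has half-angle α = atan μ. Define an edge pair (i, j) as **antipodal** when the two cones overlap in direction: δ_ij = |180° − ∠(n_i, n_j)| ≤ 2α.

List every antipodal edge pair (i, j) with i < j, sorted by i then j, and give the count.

count = 3; pairs: (0,2), (1,3), (2,4)

α = atan 0.55 = 28.81°;  2α = 57.62°
n_0 = (+0.6128, -0.7902)
n_1 = (+0.9035, +0.4287)
n_2 = (-0.5405, +0.8413)
n_3 = (-0.4435, -0.8963)
n_4 = (+0.3335, -0.9427)
  (0,1): δ = 102.41°  ·
  (0,2): δ = 5.08°  ✓
  (0,3): δ = 115.88°  ·
  (0,4): δ = 161.69°  ·
  (1,2): δ = 82.67°  ·
  (1,3): δ = 38.29°  ✓
  (1,4): δ = 84.10°  ·
  (2,3): δ = 59.05°  ·
  (2,4): δ = 13.24°  ✓
  (3,4): δ = 134.19°  ·
antipodal pairs: 3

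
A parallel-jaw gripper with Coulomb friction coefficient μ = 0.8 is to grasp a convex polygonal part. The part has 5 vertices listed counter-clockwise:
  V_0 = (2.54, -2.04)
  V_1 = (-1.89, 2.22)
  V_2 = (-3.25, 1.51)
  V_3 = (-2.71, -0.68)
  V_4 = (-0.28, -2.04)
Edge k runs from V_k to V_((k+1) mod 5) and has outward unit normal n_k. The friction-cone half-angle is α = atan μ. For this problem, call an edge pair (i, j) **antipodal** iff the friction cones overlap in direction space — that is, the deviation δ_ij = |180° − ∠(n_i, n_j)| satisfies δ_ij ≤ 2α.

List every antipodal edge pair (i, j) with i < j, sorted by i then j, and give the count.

count = 5; pairs: (0,2), (0,3), (0,4), (1,3), (1,4)

α = atan 0.8 = 38.66°;  2α = 77.32°
n_0 = (+0.6931, +0.7208)
n_1 = (-0.4628, +0.8865)
n_2 = (-0.9709, -0.2394)
n_3 = (-0.4884, -0.8726)
n_4 = (+0.0000, -1.0000)
  (0,1): δ = 108.55°  ·
  (0,2): δ = 32.27°  ✓
  (0,3): δ = 14.64°  ✓
  (0,4): δ = 43.88°  ✓
  (1,2): δ = 103.72°  ·
  (1,3): δ = 56.80°  ✓
  (1,4): δ = 27.57°  ✓
  (2,3): δ = 133.09°  ·
  (2,4): δ = 103.85°  ·
  (3,4): δ = 150.77°  ·
antipodal pairs: 5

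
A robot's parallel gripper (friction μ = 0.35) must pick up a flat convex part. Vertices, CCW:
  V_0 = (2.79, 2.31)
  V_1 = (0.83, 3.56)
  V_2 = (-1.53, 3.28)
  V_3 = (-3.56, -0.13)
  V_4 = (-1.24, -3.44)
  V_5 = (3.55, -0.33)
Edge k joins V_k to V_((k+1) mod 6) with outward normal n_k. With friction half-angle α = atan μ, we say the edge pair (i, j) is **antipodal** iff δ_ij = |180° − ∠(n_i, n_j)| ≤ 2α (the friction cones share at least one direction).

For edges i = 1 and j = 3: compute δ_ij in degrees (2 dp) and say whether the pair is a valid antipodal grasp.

δ = 61.74°, invalid

α = atan 0.35 = 19.29°;  2α = 38.58°
edge 1: e_1 = (-2.36, -0.28);  n_1 = (-0.1178, +0.9930)
edge 3: e_3 = (+2.32, -3.31);  n_3 = (-0.8189, -0.5740)
∠(n_1, n_3) = 118.26°
δ = |180° − 118.26°| = 61.74°
61.74° > 2α = 38.58°  →  invalid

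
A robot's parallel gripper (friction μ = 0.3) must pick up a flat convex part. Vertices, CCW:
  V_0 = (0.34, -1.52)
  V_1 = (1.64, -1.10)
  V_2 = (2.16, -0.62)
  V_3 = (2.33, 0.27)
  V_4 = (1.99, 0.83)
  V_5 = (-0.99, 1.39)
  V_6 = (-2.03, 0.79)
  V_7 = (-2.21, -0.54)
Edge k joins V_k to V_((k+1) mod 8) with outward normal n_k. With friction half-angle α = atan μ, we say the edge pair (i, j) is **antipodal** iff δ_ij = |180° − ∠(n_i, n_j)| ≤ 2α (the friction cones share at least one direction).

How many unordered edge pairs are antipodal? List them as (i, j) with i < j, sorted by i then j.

count = 5; pairs: (0,4), (0,5), (1,5), (2,6), (4,7)

α = atan 0.3 = 16.70°;  2α = 33.40°
n_0 = (+0.3074, -0.9516)
n_1 = (+0.6783, -0.7348)
n_2 = (+0.9822, -0.1876)
n_3 = (+0.8548, +0.5190)
n_4 = (+0.1847, +0.9828)
n_5 = (-0.4997, +0.8662)
n_6 = (-0.9910, +0.1341)
n_7 = (-0.3587, -0.9334)
  (0,1): δ = 155.20°  ·
  (0,2): δ = 118.72°  ·
  (0,3): δ = 76.64°  ·
  (0,4): δ = 28.55°  ✓
  (0,5): δ = 12.08°  ✓
  (0,6): δ = 64.39°  ·
  (0,7): δ = 141.07°  ·
  (1,2): δ = 143.52°  ·
  (1,3): δ = 101.45°  ·
  (1,4): δ = 53.35°  ·
  (1,5): δ = 12.73°  ✓
  (1,6): δ = 39.58°  ·
  (1,7): δ = 116.27°  ·
  (2,3): δ = 137.92°  ·
  (2,4): δ = 89.83°  ·
  (2,5): δ = 49.20°  ·
  (2,6): δ = 3.11°  ✓
  (2,7): δ = 79.79°  ·
  (3,4): δ = 131.91°  ·
  (3,5): δ = 91.28°  ·
  (3,6): δ = 38.97°  ·
  (3,7): δ = 37.71°  ·
  (4,5): δ = 139.38°  ·
  (4,6): δ = 87.06°  ·
  (4,7): δ = 10.38°  ✓
  (5,6): δ = 127.69°  ·
  (5,7): δ = 51.00°  ·
  (6,7): δ = 103.31°  ·
antipodal pairs: 5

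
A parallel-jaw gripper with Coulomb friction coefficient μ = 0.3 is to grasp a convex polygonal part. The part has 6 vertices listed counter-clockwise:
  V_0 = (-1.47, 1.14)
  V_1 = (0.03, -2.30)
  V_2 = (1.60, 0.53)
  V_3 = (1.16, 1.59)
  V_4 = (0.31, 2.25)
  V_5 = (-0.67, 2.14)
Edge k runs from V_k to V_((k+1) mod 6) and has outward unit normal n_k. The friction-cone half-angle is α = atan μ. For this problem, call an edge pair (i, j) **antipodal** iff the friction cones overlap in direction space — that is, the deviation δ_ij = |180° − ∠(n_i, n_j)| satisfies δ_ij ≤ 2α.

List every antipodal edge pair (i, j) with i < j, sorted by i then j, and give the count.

count = 3; pairs: (0,2), (0,3), (1,5)

α = atan 0.3 = 16.70°;  2α = 33.40°
n_0 = (-0.9166, -0.3997)
n_1 = (+0.8744, -0.4851)
n_2 = (+0.9236, +0.3834)
n_3 = (+0.6133, +0.7899)
n_4 = (-0.1115, +0.9938)
n_5 = (-0.7809, +0.6247)
  (0,1): δ = 52.58°  ·
  (0,2): δ = 1.02°  ✓
  (0,3): δ = 28.61°  ✓
  (0,4): δ = 72.84°  ·
  (0,5): δ = 117.78°  ·
  (1,2): δ = 128.44°  ·
  (1,3): δ = 98.81°  ·
  (1,4): δ = 54.58°  ·
  (1,5): δ = 9.64°  ✓
  (2,3): δ = 150.37°  ·
  (2,4): δ = 106.14°  ·
  (2,5): δ = 61.20°  ·
  (3,4): δ = 135.77°  ·
  (3,5): δ = 90.83°  ·
  (4,5): δ = 135.06°  ·
antipodal pairs: 3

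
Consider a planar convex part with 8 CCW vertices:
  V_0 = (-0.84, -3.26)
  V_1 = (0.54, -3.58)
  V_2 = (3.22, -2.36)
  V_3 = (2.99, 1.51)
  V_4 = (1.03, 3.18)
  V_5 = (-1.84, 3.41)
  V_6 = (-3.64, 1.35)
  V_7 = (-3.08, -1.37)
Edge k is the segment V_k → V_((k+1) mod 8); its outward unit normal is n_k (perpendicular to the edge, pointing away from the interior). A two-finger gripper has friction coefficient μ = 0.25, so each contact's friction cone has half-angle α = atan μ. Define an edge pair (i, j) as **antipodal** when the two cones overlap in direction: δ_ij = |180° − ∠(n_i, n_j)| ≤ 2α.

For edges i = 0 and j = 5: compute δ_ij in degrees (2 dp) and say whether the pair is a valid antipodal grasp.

α = atan 0.25 = 14.04°;  2α = 28.07°
edge 0: e_0 = (+1.38, -0.32);  n_0 = (-0.2259, -0.9742)
edge 5: e_5 = (-1.80, -2.06);  n_5 = (-0.7530, +0.6580)
∠(n_0, n_5) = 118.09°
δ = |180° − 118.09°| = 61.91°
61.91° > 2α = 28.07°  →  invalid

δ = 61.91°, invalid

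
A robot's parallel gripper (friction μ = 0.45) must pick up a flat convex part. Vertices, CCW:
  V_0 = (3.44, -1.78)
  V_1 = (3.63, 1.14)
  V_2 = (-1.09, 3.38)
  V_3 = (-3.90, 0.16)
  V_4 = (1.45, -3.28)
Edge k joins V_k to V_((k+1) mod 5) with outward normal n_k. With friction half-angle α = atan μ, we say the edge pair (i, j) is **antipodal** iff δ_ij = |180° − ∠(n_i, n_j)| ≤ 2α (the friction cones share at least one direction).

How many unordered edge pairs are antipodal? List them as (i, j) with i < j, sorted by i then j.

α = atan 0.45 = 24.23°;  2α = 48.46°
n_0 = (+0.9979, -0.0649)
n_1 = (+0.4287, +0.9034)
n_2 = (-0.7534, +0.6575)
n_3 = (-0.5408, -0.8411)
n_4 = (+0.6019, -0.7986)
  (0,1): δ = 111.67°  ·
  (0,2): δ = 37.39°  ✓
  (0,3): δ = 60.98°  ·
  (0,4): δ = 130.73°  ·
  (1,2): δ = 105.72°  ·
  (1,3): δ = 7.35°  ✓
  (1,4): δ = 62.40°  ·
  (2,3): δ = 81.63°  ·
  (2,4): δ = 11.88°  ✓
  (3,4): δ = 110.25°  ·
antipodal pairs: 3

count = 3; pairs: (0,2), (1,3), (2,4)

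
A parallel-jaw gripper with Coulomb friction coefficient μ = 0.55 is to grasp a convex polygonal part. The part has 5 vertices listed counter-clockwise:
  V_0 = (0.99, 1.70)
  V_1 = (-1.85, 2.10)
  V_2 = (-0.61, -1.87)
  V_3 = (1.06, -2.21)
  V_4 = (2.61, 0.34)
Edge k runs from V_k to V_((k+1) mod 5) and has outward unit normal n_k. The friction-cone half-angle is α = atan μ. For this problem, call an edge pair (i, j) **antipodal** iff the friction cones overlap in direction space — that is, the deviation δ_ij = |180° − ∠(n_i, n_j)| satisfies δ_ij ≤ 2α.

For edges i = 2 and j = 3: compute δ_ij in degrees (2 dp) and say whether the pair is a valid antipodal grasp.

δ = 109.79°, invalid

α = atan 0.55 = 28.81°;  2α = 57.62°
edge 2: e_2 = (+1.67, -0.34);  n_2 = (-0.1995, -0.9799)
edge 3: e_3 = (+1.55, +2.55);  n_3 = (+0.8545, -0.5194)
∠(n_2, n_3) = 70.21°
δ = |180° − 70.21°| = 109.79°
109.79° > 2α = 57.62°  →  invalid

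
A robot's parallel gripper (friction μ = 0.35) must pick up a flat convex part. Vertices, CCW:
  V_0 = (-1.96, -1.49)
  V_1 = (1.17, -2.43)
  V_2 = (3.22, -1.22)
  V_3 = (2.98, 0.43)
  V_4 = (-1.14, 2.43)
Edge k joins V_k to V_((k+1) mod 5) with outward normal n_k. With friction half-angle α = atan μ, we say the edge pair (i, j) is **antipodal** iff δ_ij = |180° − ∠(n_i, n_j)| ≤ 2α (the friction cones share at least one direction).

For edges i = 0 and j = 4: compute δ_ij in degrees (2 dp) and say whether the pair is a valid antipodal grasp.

δ = 94.90°, invalid

α = atan 0.35 = 19.29°;  2α = 38.58°
edge 0: e_0 = (+3.13, -0.94);  n_0 = (-0.2876, -0.9577)
edge 4: e_4 = (-0.82, -3.92);  n_4 = (-0.9788, +0.2048)
∠(n_0, n_4) = 85.10°
δ = |180° − 85.10°| = 94.90°
94.90° > 2α = 38.58°  →  invalid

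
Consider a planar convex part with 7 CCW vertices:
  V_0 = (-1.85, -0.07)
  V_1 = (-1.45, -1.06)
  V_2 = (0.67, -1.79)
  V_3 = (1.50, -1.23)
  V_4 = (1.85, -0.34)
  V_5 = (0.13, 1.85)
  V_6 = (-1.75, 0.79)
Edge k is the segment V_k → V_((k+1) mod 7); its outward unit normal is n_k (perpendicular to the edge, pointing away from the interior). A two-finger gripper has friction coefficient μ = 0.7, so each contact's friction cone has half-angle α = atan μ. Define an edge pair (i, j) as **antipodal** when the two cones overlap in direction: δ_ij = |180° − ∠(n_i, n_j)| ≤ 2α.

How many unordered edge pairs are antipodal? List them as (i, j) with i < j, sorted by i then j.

α = atan 0.7 = 34.99°;  2α = 69.98°
n_0 = (-0.9272, -0.3746)
n_1 = (-0.3256, -0.9455)
n_2 = (+0.5593, -0.8290)
n_3 = (+0.9306, -0.3660)
n_4 = (+0.7864, +0.6177)
n_5 = (-0.4911, +0.8711)
n_6 = (-0.9933, +0.1155)
  (0,1): δ = 131.00°  ·
  (0,2): δ = 77.99°  ·
  (0,3): δ = 43.47°  ✓
  (0,4): δ = 16.14°  ✓
  (0,5): δ = 97.41°  ·
  (0,6): δ = 151.37°  ·
  (1,2): δ = 126.99°  ·
  (1,3): δ = 92.47°  ·
  (1,4): δ = 32.85°  ✓
  (1,5): δ = 48.42°  ✓
  (1,6): δ = 102.37°  ·
  (2,3): δ = 145.48°  ·
  (2,4): δ = 85.86°  ·
  (2,5): δ = 4.59°  ✓
  (2,6): δ = 49.36°  ✓
  (3,4): δ = 120.39°  ·
  (3,5): δ = 39.12°  ✓
  (3,6): δ = 14.84°  ✓
  (4,5): δ = 98.73°  ·
  (4,6): δ = 44.78°  ✓
  (5,6): δ = 126.05°  ·
antipodal pairs: 9

count = 9; pairs: (0,3), (0,4), (1,4), (1,5), (2,5), (2,6), (3,5), (3,6), (4,6)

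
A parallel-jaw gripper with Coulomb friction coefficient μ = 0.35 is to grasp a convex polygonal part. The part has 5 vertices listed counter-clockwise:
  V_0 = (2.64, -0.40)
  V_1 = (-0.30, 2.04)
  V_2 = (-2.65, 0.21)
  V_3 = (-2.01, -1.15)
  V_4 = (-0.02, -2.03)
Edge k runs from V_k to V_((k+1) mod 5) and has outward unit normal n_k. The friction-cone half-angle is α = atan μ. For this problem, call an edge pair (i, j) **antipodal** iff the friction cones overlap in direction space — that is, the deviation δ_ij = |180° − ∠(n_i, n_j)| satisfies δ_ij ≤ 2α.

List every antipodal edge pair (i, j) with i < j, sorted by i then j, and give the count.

count = 3; pairs: (0,2), (0,3), (1,4)

α = atan 0.35 = 19.29°;  2α = 38.58°
n_0 = (+0.6386, +0.7695)
n_1 = (-0.6144, +0.7890)
n_2 = (-0.9048, -0.4258)
n_3 = (-0.4044, -0.9146)
n_4 = (+0.5225, -0.8526)
  (0,1): δ = 102.40°  ·
  (0,2): δ = 25.11°  ✓
  (0,3): δ = 15.83°  ✓
  (0,4): δ = 71.19°  ·
  (1,2): δ = 102.71°  ·
  (1,3): δ = 61.76°  ·
  (1,4): δ = 6.41°  ✓
  (2,3): δ = 139.06°  ·
  (2,4): δ = 83.70°  ·
  (3,4): δ = 124.65°  ·
antipodal pairs: 3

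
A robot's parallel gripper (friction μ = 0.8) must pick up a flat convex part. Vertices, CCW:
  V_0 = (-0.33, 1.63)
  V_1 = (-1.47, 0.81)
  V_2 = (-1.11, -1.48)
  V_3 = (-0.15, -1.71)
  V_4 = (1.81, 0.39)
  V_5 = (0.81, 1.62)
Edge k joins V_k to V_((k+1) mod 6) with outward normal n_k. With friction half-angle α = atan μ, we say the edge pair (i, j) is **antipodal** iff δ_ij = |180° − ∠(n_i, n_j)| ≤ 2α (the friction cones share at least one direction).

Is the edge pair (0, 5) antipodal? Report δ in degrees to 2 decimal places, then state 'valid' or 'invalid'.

δ = 143.77°, invalid

α = atan 0.8 = 38.66°;  2α = 77.32°
edge 0: e_0 = (-1.14, -0.82);  n_0 = (-0.5839, +0.8118)
edge 5: e_5 = (-1.14, +0.01);  n_5 = (+0.0088, +1.0000)
∠(n_0, n_5) = 36.23°
δ = |180° − 36.23°| = 143.77°
143.77° > 2α = 77.32°  →  invalid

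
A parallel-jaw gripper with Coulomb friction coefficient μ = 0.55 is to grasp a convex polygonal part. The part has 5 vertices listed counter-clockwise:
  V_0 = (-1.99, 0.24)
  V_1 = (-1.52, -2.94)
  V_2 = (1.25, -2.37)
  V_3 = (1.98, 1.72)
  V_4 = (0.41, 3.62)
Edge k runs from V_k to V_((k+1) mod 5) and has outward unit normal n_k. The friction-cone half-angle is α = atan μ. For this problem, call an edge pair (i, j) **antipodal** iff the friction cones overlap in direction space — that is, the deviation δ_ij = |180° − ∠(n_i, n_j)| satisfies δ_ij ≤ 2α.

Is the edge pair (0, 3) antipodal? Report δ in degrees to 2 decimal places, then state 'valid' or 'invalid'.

δ = 31.16°, valid

α = atan 0.55 = 28.81°;  2α = 57.62°
edge 0: e_0 = (+0.47, -3.18);  n_0 = (-0.9893, -0.1462)
edge 3: e_3 = (-1.57, +1.90);  n_3 = (+0.7709, +0.6370)
∠(n_0, n_3) = 148.84°
δ = |180° − 148.84°| = 31.16°
31.16° ≤ 2α = 57.62°  →  valid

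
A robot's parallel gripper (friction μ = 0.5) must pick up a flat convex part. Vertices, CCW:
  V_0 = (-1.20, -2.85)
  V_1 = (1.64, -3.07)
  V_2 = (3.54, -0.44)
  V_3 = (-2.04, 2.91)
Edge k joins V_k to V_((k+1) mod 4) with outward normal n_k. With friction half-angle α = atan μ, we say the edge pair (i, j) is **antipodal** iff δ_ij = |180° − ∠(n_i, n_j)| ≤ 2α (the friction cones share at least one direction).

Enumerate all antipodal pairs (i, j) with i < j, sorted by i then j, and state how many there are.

count = 3; pairs: (0,2), (1,3), (2,3)

α = atan 0.5 = 26.57°;  2α = 53.13°
n_0 = (-0.0772, -0.9970)
n_1 = (+0.8106, -0.5856)
n_2 = (+0.5147, +0.8574)
n_3 = (-0.9895, -0.1443)
  (0,1): δ = 121.42°  ·
  (0,2): δ = 26.55°  ✓
  (0,3): δ = 102.73°  ·
  (1,2): δ = 85.13°  ·
  (1,3): δ = 44.14°  ✓
  (2,3): δ = 50.72°  ✓
antipodal pairs: 3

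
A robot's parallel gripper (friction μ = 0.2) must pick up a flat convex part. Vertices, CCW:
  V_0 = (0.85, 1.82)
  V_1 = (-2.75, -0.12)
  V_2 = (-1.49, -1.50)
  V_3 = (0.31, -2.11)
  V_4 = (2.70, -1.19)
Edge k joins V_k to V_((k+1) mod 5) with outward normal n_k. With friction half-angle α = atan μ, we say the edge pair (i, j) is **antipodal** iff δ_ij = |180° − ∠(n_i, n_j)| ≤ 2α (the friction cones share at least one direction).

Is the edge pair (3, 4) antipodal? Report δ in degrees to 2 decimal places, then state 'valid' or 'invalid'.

δ = 79.48°, invalid

α = atan 0.2 = 11.31°;  2α = 22.62°
edge 3: e_3 = (+2.39, +0.92);  n_3 = (+0.3592, -0.9332)
edge 4: e_4 = (-1.85, +3.01);  n_4 = (+0.8519, +0.5236)
∠(n_3, n_4) = 100.52°
δ = |180° − 100.52°| = 79.48°
79.48° > 2α = 22.62°  →  invalid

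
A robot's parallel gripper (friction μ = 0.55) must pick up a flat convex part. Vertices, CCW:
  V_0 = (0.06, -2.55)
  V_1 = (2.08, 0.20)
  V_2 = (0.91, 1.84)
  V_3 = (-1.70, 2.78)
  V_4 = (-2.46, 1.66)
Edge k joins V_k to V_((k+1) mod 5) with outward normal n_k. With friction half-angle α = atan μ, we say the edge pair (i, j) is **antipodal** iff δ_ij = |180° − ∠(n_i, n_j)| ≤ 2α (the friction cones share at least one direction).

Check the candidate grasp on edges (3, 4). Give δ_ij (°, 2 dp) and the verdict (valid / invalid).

α = atan 0.55 = 28.81°;  2α = 57.62°
edge 3: e_3 = (-0.76, -1.12);  n_3 = (-0.8275, +0.5615)
edge 4: e_4 = (+2.52, -4.21);  n_4 = (-0.8580, -0.5136)
∠(n_3, n_4) = 65.06°
δ = |180° − 65.06°| = 114.94°
114.94° > 2α = 57.62°  →  invalid

δ = 114.94°, invalid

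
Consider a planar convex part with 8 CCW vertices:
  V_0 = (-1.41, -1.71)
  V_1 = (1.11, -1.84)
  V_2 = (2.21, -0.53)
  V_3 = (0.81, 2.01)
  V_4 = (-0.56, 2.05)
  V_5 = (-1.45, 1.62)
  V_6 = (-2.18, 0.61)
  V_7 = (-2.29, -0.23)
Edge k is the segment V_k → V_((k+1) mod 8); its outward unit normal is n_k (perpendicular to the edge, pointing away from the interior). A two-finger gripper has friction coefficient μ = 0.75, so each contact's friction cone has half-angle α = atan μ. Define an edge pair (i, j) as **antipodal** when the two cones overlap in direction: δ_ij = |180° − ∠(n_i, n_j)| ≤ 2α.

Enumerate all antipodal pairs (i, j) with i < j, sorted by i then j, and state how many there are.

count = 13; pairs: (0,2), (0,3), (0,4), (0,5), (1,3), (1,4), (1,5), (1,6), (1,7), (2,5), (2,6), (2,7), (3,7)

α = atan 0.75 = 36.87°;  2α = 73.74°
n_0 = (-0.0515, -0.9987)
n_1 = (+0.7658, -0.6431)
n_2 = (+0.8758, +0.4827)
n_3 = (+0.0292, +0.9996)
n_4 = (-0.4350, +0.9004)
n_5 = (-0.8105, +0.5858)
n_6 = (-0.9915, +0.1298)
n_7 = (-0.8595, -0.5111)
  (0,1): δ = 127.07°  ·
  (0,2): δ = 58.18°  ✓
  (0,3): δ = 1.28°  ✓
  (0,4): δ = 28.74°  ✓
  (0,5): δ = 57.09°  ✓
  (0,6): δ = 85.49°  ·
  (0,7): δ = 123.69°  ·
  (1,2): δ = 111.12°  ·
  (1,3): δ = 51.65°  ✓
  (1,4): δ = 24.19°  ✓
  (1,5): δ = 4.16°  ✓
  (1,6): δ = 32.56°  ✓
  (1,7): δ = 70.76°  ✓
  (2,3): δ = 120.54°  ·
  (2,4): δ = 93.08°  ·
  (2,5): δ = 64.72°  ✓
  (2,6): δ = 36.32°  ✓
  (2,7): δ = 1.87°  ✓
  (3,4): δ = 152.54°  ·
  (3,5): δ = 124.19°  ·
  (3,6): δ = 95.79°  ·
  (3,7): δ = 57.59°  ✓
  (4,5): δ = 151.65°  ·
  (4,6): δ = 123.25°  ·
  (4,7): δ = 85.05°  ·
  (5,6): δ = 151.60°  ·
  (5,7): δ = 113.41°  ·
  (6,7): δ = 141.80°  ·
antipodal pairs: 13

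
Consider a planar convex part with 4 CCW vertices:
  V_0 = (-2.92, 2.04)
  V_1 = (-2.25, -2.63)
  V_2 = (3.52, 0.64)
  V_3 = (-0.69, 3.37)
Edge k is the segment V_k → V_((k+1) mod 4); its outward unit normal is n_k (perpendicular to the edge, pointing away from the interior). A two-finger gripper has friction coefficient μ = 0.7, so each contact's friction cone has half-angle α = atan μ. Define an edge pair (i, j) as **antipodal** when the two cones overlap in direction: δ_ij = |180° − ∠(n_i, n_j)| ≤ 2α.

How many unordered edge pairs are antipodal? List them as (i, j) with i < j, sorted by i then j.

count = 4; pairs: (0,1), (0,2), (1,2), (1,3)

α = atan 0.7 = 34.99°;  2α = 69.98°
n_0 = (-0.9899, -0.1420)
n_1 = (+0.4931, -0.8700)
n_2 = (+0.5441, +0.8390)
n_3 = (-0.5122, +0.8588)
  (0,1): δ = 68.62°  ✓
  (0,2): δ = 48.87°  ✓
  (0,3): δ = 112.65°  ·
  (1,2): δ = 62.50°  ✓
  (1,3): δ = 1.27°  ✓
  (2,3): δ = 116.23°  ·
antipodal pairs: 4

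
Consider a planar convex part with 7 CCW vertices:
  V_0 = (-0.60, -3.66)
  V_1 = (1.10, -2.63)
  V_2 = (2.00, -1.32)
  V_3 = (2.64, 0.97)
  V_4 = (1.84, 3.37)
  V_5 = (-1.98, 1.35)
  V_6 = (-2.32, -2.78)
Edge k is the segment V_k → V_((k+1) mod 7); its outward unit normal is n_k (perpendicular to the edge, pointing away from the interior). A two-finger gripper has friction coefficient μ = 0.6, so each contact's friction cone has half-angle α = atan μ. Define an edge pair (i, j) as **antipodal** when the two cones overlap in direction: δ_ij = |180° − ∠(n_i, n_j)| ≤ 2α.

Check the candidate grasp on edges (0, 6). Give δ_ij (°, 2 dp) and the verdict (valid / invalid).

α = atan 0.6 = 30.96°;  2α = 61.93°
edge 0: e_0 = (+1.70, +1.03);  n_0 = (+0.5182, -0.8553)
edge 6: e_6 = (+1.72, -0.88);  n_6 = (-0.4555, -0.8902)
∠(n_0, n_6) = 58.31°
δ = |180° − 58.31°| = 121.69°
121.69° > 2α = 61.93°  →  invalid

δ = 121.69°, invalid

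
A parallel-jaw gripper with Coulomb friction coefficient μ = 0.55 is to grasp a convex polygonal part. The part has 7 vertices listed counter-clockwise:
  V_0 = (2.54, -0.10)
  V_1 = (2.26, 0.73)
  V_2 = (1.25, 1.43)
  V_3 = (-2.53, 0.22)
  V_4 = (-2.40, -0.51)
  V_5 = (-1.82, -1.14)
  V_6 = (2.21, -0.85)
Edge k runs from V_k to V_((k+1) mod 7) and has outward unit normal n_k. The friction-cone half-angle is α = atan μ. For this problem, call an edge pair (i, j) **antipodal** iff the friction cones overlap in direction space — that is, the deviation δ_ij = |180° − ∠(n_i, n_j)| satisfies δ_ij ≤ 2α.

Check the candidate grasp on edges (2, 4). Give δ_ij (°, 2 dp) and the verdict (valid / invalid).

α = atan 0.55 = 28.81°;  2α = 57.62°
edge 2: e_2 = (-3.78, -1.21);  n_2 = (-0.3049, +0.9524)
edge 4: e_4 = (+0.58, -0.63);  n_4 = (-0.7357, -0.6773)
∠(n_2, n_4) = 114.88°
δ = |180° − 114.88°| = 65.12°
65.12° > 2α = 57.62°  →  invalid

δ = 65.12°, invalid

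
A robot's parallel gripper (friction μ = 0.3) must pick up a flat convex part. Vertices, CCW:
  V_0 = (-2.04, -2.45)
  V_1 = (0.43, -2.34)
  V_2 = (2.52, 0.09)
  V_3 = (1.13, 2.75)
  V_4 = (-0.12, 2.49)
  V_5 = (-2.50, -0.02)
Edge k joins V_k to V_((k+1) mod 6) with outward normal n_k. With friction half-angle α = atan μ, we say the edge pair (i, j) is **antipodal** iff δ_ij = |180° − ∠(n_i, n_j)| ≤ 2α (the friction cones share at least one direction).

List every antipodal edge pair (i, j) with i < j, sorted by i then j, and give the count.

count = 3; pairs: (0,3), (1,4), (2,5)

α = atan 0.3 = 16.70°;  2α = 33.40°
n_0 = (+0.0445, -0.9990)
n_1 = (+0.7582, -0.6521)
n_2 = (+0.8863, +0.4631)
n_3 = (-0.2036, +0.9790)
n_4 = (-0.7256, +0.6881)
n_5 = (-0.9826, -0.1860)
  (0,1): δ = 133.25°  ·
  (0,2): δ = 64.96°  ·
  (0,3): δ = 9.20°  ✓
  (0,4): δ = 43.97°  ·
  (0,5): δ = 98.17°  ·
  (1,2): δ = 111.71°  ·
  (1,3): δ = 37.55°  ·
  (1,4): δ = 2.78°  ✓
  (1,5): δ = 51.42°  ·
  (2,3): δ = 105.84°  ·
  (2,4): δ = 71.07°  ·
  (2,5): δ = 16.87°  ✓
  (3,4): δ = 145.23°  ·
  (3,5): δ = 91.03°  ·
  (4,5): δ = 125.80°  ·
antipodal pairs: 3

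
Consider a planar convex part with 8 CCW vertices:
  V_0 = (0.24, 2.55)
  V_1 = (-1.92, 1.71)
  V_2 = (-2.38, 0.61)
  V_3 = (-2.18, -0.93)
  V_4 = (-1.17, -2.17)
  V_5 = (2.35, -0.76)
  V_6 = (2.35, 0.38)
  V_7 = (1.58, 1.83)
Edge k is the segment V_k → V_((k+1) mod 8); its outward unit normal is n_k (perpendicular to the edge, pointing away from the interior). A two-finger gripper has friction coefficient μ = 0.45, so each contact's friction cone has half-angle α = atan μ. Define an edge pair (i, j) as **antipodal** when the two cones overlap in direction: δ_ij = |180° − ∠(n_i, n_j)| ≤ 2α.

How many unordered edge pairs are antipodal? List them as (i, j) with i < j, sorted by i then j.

α = atan 0.45 = 24.23°;  2α = 48.46°
n_0 = (-0.3624, +0.9320)
n_1 = (-0.9226, +0.3858)
n_2 = (-0.9917, -0.1288)
n_3 = (-0.7753, -0.6315)
n_4 = (+0.3718, -0.9283)
n_5 = (+1.0000, -0.0000)
n_6 = (+0.8832, +0.4690)
n_7 = (+0.4733, +0.8809)
  (0,1): δ = 133.94°  ·
  (0,2): δ = 103.85°  ·
  (0,3): δ = 72.09°  ·
  (0,4): δ = 0.58°  ✓
  (0,5): δ = 68.75°  ·
  (0,6): δ = 96.72°  ·
  (0,7): δ = 130.50°  ·
  (1,2): δ = 149.91°  ·
  (1,3): δ = 118.14°  ·
  (1,4): δ = 45.48°  ✓
  (1,5): δ = 22.69°  ✓
  (1,6): δ = 50.66°  ·
  (1,7): δ = 84.44°  ·
  (2,3): δ = 148.24°  ·
  (2,4): δ = 75.57°  ·
  (2,5): δ = 7.40°  ✓
  (2,6): δ = 20.57°  ✓
  (2,7): δ = 54.35°  ·
  (3,4): δ = 107.33°  ·
  (3,5): δ = 39.16°  ✓
  (3,6): δ = 11.19°  ✓
  (3,7): δ = 22.59°  ✓
  (4,5): δ = 111.83°  ·
  (4,6): δ = 83.86°  ·
  (4,7): δ = 50.08°  ·
  (5,6): δ = 152.03°  ·
  (5,7): δ = 118.25°  ·
  (6,7): δ = 146.22°  ·
antipodal pairs: 8

count = 8; pairs: (0,4), (1,4), (1,5), (2,5), (2,6), (3,5), (3,6), (3,7)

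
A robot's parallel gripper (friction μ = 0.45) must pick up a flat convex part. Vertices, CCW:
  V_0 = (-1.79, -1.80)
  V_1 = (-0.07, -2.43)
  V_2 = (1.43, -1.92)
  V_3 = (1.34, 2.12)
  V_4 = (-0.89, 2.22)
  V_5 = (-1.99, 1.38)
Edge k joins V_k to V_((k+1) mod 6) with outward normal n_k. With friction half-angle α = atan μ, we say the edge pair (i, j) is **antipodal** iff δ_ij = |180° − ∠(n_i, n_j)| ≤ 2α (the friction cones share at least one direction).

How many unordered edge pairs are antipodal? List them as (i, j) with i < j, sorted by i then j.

α = atan 0.45 = 24.23°;  2α = 48.46°
n_0 = (-0.3439, -0.9390)
n_1 = (+0.3219, -0.9468)
n_2 = (+0.9998, +0.0223)
n_3 = (+0.0448, +0.9990)
n_4 = (-0.6069, +0.7948)
n_5 = (-0.9980, -0.0628)
  (0,1): δ = 141.11°  ·
  (0,2): δ = 68.61°  ·
  (0,3): δ = 17.55°  ✓
  (0,4): δ = 57.48°  ·
  (0,5): δ = 113.72°  ·
  (1,2): δ = 107.50°  ·
  (1,3): δ = 21.35°  ✓
  (1,4): δ = 18.59°  ✓
  (1,5): δ = 74.82°  ·
  (2,3): δ = 93.84°  ·
  (2,4): δ = 53.91°  ·
  (2,5): δ = 2.32°  ✓
  (3,4): δ = 140.07°  ·
  (3,5): δ = 83.83°  ·
  (4,5): δ = 123.77°  ·
antipodal pairs: 4

count = 4; pairs: (0,3), (1,3), (1,4), (2,5)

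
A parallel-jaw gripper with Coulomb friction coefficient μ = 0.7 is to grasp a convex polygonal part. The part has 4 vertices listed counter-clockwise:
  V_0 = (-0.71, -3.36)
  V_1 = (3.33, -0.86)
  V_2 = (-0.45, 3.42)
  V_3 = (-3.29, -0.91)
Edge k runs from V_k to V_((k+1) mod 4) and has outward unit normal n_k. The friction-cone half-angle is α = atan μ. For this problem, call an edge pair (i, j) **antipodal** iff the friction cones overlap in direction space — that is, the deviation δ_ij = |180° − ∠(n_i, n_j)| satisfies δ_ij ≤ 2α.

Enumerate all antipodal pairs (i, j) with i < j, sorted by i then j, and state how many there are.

count = 2; pairs: (0,2), (1,3)

α = atan 0.7 = 34.99°;  2α = 69.98°
n_0 = (+0.5262, -0.8504)
n_1 = (+0.7495, +0.6620)
n_2 = (-0.8362, +0.5484)
n_3 = (-0.6886, -0.7251)
  (0,1): δ = 80.30°  ·
  (0,2): δ = 24.99°  ✓
  (0,3): δ = 104.73°  ·
  (1,2): δ = 74.71°  ·
  (1,3): δ = 5.03°  ✓
  (2,3): δ = 100.26°  ·
antipodal pairs: 2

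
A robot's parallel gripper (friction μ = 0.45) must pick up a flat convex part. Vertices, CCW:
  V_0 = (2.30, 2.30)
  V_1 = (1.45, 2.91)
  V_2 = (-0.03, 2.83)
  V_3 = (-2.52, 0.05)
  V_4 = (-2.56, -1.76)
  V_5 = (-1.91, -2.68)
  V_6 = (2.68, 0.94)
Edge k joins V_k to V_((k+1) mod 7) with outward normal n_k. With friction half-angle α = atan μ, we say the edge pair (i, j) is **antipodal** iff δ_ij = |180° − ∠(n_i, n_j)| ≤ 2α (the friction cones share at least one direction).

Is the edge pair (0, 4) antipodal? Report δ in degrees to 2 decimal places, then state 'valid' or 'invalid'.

α = atan 0.45 = 24.23°;  2α = 48.46°
edge 0: e_0 = (-0.85, +0.61);  n_0 = (+0.5830, +0.8124)
edge 4: e_4 = (+0.65, -0.92);  n_4 = (-0.8167, -0.5770)
∠(n_0, n_4) = 160.91°
δ = |180° − 160.91°| = 19.09°
19.09° ≤ 2α = 48.46°  →  valid

δ = 19.09°, valid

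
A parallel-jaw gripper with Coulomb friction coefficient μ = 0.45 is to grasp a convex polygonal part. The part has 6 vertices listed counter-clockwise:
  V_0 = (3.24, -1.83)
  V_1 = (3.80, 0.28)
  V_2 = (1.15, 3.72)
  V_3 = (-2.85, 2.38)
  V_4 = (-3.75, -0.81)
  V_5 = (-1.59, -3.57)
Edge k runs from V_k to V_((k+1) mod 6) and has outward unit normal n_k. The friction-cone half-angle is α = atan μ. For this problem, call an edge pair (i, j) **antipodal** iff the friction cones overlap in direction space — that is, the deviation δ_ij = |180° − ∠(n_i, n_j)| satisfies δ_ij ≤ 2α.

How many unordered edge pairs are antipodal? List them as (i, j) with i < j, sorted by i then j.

α = atan 0.45 = 24.23°;  2α = 48.46°
n_0 = (+0.9665, -0.2565)
n_1 = (+0.7922, +0.6103)
n_2 = (-0.3176, +0.9482)
n_3 = (-0.9624, +0.2715)
n_4 = (-0.7875, -0.6163)
n_5 = (+0.3389, -0.9408)
  (0,1): δ = 127.53°  ·
  (0,2): δ = 56.62°  ·
  (0,3): δ = 0.89°  ✓
  (0,4): δ = 52.91°  ·
  (0,5): δ = 124.68°  ·
  (1,2): δ = 109.09°  ·
  (1,3): δ = 53.36°  ·
  (1,4): δ = 0.44°  ✓
  (1,5): δ = 72.20°  ·
  (2,3): δ = 124.28°  ·
  (2,4): δ = 70.47°  ·
  (2,5): δ = 1.29°  ✓
  (3,4): δ = 126.20°  ·
  (3,5): δ = 54.43°  ·
  (4,5): δ = 108.24°  ·
antipodal pairs: 3

count = 3; pairs: (0,3), (1,4), (2,5)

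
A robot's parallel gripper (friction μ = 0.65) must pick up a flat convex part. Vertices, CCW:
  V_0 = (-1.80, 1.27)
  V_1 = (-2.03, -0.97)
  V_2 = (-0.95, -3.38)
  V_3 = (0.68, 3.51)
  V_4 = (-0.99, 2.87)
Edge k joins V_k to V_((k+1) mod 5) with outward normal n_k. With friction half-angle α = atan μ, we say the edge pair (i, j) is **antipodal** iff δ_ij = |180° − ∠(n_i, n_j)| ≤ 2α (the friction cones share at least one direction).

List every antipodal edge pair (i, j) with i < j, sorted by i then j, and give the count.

α = atan 0.65 = 33.02°;  2α = 66.05°
n_0 = (-0.9948, +0.1021)
n_1 = (-0.9126, -0.4089)
n_2 = (+0.9731, -0.2302)
n_3 = (-0.3579, +0.9338)
n_4 = (-0.8922, +0.4517)
  (0,1): δ = 150.00°  ·
  (0,2): δ = 7.45°  ✓
  (0,3): δ = 116.83°  ·
  (0,4): δ = 159.01°  ·
  (1,2): δ = 37.45°  ✓
  (1,3): δ = 86.83°  ·
  (1,4): δ = 129.01°  ·
  (2,3): δ = 55.72°  ✓
  (2,4): δ = 13.54°  ✓
  (3,4): δ = 137.82°  ·
antipodal pairs: 4

count = 4; pairs: (0,2), (1,2), (2,3), (2,4)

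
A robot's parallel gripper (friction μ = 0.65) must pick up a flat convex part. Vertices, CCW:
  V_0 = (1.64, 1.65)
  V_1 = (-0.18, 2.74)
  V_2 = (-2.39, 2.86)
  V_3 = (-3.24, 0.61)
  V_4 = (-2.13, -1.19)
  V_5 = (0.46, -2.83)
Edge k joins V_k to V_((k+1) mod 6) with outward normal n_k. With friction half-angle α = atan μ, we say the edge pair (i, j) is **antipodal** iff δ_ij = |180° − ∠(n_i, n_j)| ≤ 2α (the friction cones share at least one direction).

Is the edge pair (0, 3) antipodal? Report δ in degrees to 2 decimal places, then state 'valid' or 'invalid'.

δ = 27.42°, valid

α = atan 0.65 = 33.02°;  2α = 66.05°
edge 0: e_0 = (-1.82, +1.09);  n_0 = (+0.5138, +0.8579)
edge 3: e_3 = (+1.11, -1.80);  n_3 = (-0.8512, -0.5249)
∠(n_0, n_3) = 152.58°
δ = |180° − 152.58°| = 27.42°
27.42° ≤ 2α = 66.05°  →  valid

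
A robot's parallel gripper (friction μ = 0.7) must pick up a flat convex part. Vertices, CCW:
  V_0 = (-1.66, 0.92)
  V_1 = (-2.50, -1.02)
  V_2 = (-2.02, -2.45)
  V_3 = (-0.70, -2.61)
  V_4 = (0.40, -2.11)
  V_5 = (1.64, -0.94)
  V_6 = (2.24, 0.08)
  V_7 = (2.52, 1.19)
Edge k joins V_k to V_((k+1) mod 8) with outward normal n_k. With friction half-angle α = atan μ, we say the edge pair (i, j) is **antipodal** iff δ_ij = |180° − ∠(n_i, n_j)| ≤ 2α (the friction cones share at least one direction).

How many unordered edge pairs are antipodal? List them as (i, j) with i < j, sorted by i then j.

α = atan 0.7 = 34.99°;  2α = 69.98°
n_0 = (-0.9177, +0.3973)
n_1 = (-0.9480, -0.3182)
n_2 = (-0.1203, -0.9927)
n_3 = (+0.4138, -0.9104)
n_4 = (+0.6863, -0.7273)
n_5 = (+0.8619, -0.5070)
n_6 = (+0.9696, -0.2446)
n_7 = (-0.0645, +0.9979)
  (0,1): δ = 138.03°  ·
  (0,2): δ = 73.50°  ·
  (0,3): δ = 42.14°  ✓
  (0,4): δ = 23.25°  ✓
  (0,5): δ = 7.05°  ✓
  (0,6): δ = 9.25°  ✓
  (0,7): δ = 117.11°  ·
  (1,2): δ = 115.47°  ·
  (1,3): δ = 84.11°  ·
  (1,4): δ = 65.22°  ✓
  (1,5): δ = 49.02°  ✓
  (1,6): δ = 32.71°  ✓
  (1,7): δ = 75.14°  ·
  (2,3): δ = 148.64°  ·
  (2,4): δ = 129.75°  ·
  (2,5): δ = 113.55°  ·
  (2,6): δ = 97.25°  ·
  (2,7): δ = 10.61°  ✓
  (3,4): δ = 161.11°  ·
  (3,5): δ = 144.91°  ·
  (3,6): δ = 128.60°  ·
  (3,7): δ = 20.75°  ✓
  (4,5): δ = 163.80°  ·
  (4,6): δ = 147.49°  ·
  (4,7): δ = 39.64°  ✓
  (5,6): δ = 163.69°  ·
  (5,7): δ = 55.84°  ✓
  (6,7): δ = 72.15°  ·
antipodal pairs: 11

count = 11; pairs: (0,3), (0,4), (0,5), (0,6), (1,4), (1,5), (1,6), (2,7), (3,7), (4,7), (5,7)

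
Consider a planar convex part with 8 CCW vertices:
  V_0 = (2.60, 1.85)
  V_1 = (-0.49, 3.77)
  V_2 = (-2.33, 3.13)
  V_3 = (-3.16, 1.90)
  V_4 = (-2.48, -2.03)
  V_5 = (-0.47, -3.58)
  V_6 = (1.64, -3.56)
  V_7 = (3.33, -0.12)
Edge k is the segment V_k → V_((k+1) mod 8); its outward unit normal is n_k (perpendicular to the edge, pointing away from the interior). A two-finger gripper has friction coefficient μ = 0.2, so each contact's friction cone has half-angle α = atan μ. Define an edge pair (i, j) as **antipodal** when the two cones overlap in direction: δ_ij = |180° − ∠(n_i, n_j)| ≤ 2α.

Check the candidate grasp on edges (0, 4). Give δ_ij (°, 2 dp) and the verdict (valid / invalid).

δ = 5.78°, valid

α = atan 0.2 = 11.31°;  2α = 22.62°
edge 0: e_0 = (-3.09, +1.92);  n_0 = (+0.5278, +0.8494)
edge 4: e_4 = (+2.01, -1.55);  n_4 = (-0.6107, -0.7919)
∠(n_0, n_4) = 174.22°
δ = |180° − 174.22°| = 5.78°
5.78° ≤ 2α = 22.62°  →  valid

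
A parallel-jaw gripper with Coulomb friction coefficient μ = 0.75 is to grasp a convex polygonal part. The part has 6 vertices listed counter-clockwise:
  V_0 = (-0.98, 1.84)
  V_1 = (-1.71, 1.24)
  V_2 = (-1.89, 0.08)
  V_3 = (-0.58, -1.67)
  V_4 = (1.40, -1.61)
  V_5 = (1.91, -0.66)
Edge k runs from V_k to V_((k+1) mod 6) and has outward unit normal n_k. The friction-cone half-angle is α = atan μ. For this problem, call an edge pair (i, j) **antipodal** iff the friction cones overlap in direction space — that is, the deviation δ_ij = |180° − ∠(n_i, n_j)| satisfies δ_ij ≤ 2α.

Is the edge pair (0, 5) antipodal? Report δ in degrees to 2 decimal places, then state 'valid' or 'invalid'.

α = atan 0.75 = 36.87°;  2α = 73.74°
edge 0: e_0 = (-0.73, -0.60);  n_0 = (-0.6350, +0.7725)
edge 5: e_5 = (-2.89, +2.50);  n_5 = (+0.6542, +0.7563)
∠(n_0, n_5) = 80.28°
δ = |180° − 80.28°| = 99.72°
99.72° > 2α = 73.74°  →  invalid

δ = 99.72°, invalid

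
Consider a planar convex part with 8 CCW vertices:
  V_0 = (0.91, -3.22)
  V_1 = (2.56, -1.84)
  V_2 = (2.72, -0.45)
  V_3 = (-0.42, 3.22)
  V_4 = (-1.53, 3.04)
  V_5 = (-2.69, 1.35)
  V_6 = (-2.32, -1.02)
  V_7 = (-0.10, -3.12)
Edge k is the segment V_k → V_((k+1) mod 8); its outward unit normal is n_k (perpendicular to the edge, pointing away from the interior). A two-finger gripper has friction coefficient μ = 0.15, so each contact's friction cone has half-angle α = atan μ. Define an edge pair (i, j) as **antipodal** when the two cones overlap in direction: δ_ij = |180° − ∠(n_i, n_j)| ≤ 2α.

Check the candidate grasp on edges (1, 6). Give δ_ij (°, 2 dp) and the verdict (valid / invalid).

δ = 53.16°, invalid

α = atan 0.15 = 8.53°;  2α = 17.06°
edge 1: e_1 = (+0.16, +1.39);  n_1 = (+0.9934, -0.1144)
edge 6: e_6 = (+2.22, -2.10);  n_6 = (-0.6872, -0.7265)
∠(n_1, n_6) = 126.84°
δ = |180° − 126.84°| = 53.16°
53.16° > 2α = 17.06°  →  invalid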